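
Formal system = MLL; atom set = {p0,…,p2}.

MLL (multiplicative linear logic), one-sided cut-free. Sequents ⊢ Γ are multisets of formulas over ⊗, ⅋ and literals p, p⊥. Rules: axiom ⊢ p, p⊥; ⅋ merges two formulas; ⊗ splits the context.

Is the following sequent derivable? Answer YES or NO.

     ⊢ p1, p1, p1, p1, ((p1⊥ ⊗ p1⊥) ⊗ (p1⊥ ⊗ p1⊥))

Proof tree:
[⊗]  ⊢ p1, p1, p1, p1, ((p1⊥ ⊗ p1⊥) ⊗ (p1⊥ ⊗ p1⊥))
  [⊗]  ⊢ p1, p1, (p1⊥ ⊗ p1⊥)
    [Ax]  ⊢ p1, p1⊥
    [Ax]  ⊢ p1, p1⊥
  [⊗]  ⊢ p1, p1, (p1⊥ ⊗ p1⊥)
    [Ax]  ⊢ p1, p1⊥
    [Ax]  ⊢ p1, p1⊥

Result: YES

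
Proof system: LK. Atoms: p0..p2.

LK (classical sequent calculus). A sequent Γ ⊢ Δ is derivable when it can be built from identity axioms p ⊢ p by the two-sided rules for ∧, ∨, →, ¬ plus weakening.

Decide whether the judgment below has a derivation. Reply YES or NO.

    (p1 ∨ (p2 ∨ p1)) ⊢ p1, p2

Derivation trace:
[∨L] (p1 ∨ (p2 ∨ p1)) ⊢ p1, p2
  [Ax] p1 ⊢ p1
  [∨L] (p2 ∨ p1) ⊢ p1, p2
    [Ax] p2 ⊢ p2
    [Ax] p1 ⊢ p1

Result: YES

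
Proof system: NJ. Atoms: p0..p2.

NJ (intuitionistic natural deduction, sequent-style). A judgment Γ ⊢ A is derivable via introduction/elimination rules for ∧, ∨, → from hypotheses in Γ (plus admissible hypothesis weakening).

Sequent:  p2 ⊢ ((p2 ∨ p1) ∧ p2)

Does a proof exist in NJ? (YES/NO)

Derivation trace:
[∧I] p2 ⊢ ((p2 ∨ p1) ∧ p2)
  [∨I₁] p2 ⊢ (p2 ∨ p1)
    [Ax] p2 ⊢ p2
  [Ax] p2 ⊢ p2

Result: YES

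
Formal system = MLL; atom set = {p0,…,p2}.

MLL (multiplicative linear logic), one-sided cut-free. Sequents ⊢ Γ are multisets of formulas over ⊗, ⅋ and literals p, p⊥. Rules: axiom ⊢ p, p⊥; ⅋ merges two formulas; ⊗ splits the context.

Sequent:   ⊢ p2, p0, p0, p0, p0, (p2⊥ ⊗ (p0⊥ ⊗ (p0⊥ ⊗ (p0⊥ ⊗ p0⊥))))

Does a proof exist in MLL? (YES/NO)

Derivation trace:
[⊗]  ⊢ p2, p0, p0, p0, p0, (p2⊥ ⊗ (p0⊥ ⊗ (p0⊥ ⊗ (p0⊥ ⊗ p0⊥))))
  [Ax]  ⊢ p2, p2⊥
  [⊗]  ⊢ p0, p0, p0, p0, (p0⊥ ⊗ (p0⊥ ⊗ (p0⊥ ⊗ p0⊥)))
    [Ax]  ⊢ p0, p0⊥
    [⊗]  ⊢ p0, p0, p0, (p0⊥ ⊗ (p0⊥ ⊗ p0⊥))
      [Ax]  ⊢ p0, p0⊥
      [⊗]  ⊢ p0, p0, (p0⊥ ⊗ p0⊥)
        [Ax]  ⊢ p0, p0⊥
        [Ax]  ⊢ p0, p0⊥

Result: YES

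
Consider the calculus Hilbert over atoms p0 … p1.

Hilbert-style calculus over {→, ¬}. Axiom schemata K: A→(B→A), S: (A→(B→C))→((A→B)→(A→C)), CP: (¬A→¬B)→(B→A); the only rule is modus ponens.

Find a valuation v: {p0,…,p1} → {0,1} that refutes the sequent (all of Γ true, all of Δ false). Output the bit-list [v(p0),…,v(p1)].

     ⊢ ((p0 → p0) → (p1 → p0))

Search for a countermodel by truth-table:
  v=00: Γ:[] Δ:[((p0 → p0) → (p1 → p0))=T] refutes=False
  v=01: Γ:[] Δ:[((p0 → p0) → (p1 → p0))=F] refutes=True  ← countermodel

Result: [0, 1]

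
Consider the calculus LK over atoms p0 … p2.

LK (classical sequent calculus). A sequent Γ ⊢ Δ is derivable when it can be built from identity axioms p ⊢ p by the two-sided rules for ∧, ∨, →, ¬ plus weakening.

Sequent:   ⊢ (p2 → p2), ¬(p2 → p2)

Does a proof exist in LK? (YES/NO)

Proof tree:
[¬R]  ⊢ (p2 → p2), ¬(p2 → p2)
  [→R] (p2 → p2) ⊢ (p2 → p2)
    [→L] p2, (p2 → p2) ⊢ p2
      [Ax] p2 ⊢ p2
      [Ax] p2 ⊢ p2

Result: YES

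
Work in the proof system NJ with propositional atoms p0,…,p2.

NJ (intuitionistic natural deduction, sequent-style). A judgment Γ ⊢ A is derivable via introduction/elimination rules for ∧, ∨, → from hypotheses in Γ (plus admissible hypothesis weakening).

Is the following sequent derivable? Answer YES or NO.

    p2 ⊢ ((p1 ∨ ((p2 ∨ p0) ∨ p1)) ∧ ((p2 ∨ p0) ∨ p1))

Proof tree:
[∧I] p2 ⊢ ((p1 ∨ ((p2 ∨ p0) ∨ p1)) ∧ ((p2 ∨ p0) ∨ p1))
  [∨I₂] p2 ⊢ (p1 ∨ ((p2 ∨ p0) ∨ p1))
    [∨I₁] p2 ⊢ ((p2 ∨ p0) ∨ p1)
      [∨I₁] p2 ⊢ (p2 ∨ p0)
        [Ax] p2 ⊢ p2
  [∨I₁] p2 ⊢ ((p2 ∨ p0) ∨ p1)
    [∨I₁] p2 ⊢ (p2 ∨ p0)
      [Ax] p2 ⊢ p2

Result: YES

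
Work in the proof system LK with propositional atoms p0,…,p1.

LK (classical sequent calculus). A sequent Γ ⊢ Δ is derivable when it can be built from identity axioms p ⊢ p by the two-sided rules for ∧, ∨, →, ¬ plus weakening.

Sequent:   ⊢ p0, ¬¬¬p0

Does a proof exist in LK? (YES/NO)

Derivation trace:
[¬R]  ⊢ p0, ¬¬¬p0
  [¬L] ¬¬p0 ⊢ p0
    [¬R]  ⊢ p0, ¬p0
      [Ax] p0 ⊢ p0

Result: YES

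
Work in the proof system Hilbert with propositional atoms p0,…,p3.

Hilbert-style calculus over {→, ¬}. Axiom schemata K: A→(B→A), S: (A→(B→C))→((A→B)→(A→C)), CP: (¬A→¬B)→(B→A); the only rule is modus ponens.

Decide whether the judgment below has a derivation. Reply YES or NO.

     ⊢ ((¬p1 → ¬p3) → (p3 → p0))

Enumerate valuations to refute Γ ⊢ Δ:
  v=0000: Γ:[] Δ:[((¬p1 → ¬p3) → (p3 → p0))=T] refutes=False
  v=0001: Γ:[] Δ:[((¬p1 → ¬p3) → (p3 → p0))=T] refutes=False
  v=0010: Γ:[] Δ:[((¬p1 → ¬p3) → (p3 → p0))=T] refutes=False
  v=0011: Γ:[] Δ:[((¬p1 → ¬p3) → (p3 → p0))=T] refutes=False
  v=0100: Γ:[] Δ:[((¬p1 → ¬p3) → (p3 → p0))=T] refutes=False
  v=0101: Γ:[] Δ:[((¬p1 → ¬p3) → (p3 → p0))=F] refutes=True  ← countermodel

Result: NO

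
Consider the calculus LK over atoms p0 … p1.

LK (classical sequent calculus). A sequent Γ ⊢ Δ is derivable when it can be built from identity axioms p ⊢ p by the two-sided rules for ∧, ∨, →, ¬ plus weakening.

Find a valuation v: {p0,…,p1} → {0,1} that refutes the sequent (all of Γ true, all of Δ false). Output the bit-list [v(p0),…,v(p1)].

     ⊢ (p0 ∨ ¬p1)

Truth-table refutation:
  v=00: Γ:[] Δ:[(p0 ∨ ¬p1)=T] refutes=False
  v=01: Γ:[] Δ:[(p0 ∨ ¬p1)=F] refutes=True  ← countermodel

Result: [0, 1]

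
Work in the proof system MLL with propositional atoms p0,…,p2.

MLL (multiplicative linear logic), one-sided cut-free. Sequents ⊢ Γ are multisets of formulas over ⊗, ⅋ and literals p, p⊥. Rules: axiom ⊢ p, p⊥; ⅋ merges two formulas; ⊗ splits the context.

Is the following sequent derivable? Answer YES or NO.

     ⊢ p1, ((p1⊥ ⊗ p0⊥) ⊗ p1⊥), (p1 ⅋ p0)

Proof tree:
[⅋]  ⊢ p1, ((p1⊥ ⊗ p0⊥) ⊗ p1⊥), (p1 ⅋ p0)
  [⊗]  ⊢ p1, p0, p1, ((p1⊥ ⊗ p0⊥) ⊗ p1⊥)
    [⊗]  ⊢ p1, p0, (p1⊥ ⊗ p0⊥)
      [Ax]  ⊢ p1, p1⊥
      [Ax]  ⊢ p0, p0⊥
    [Ax]  ⊢ p1, p1⊥

Result: YES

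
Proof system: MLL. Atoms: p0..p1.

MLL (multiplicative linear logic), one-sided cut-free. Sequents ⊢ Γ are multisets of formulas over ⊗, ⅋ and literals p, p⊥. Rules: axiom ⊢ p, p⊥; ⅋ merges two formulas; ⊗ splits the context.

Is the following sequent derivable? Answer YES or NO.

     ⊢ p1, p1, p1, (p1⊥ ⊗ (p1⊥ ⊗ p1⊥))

Proof tree:
[⊗]  ⊢ p1, p1, p1, (p1⊥ ⊗ (p1⊥ ⊗ p1⊥))
  [Ax]  ⊢ p1, p1⊥
  [⊗]  ⊢ p1, p1, (p1⊥ ⊗ p1⊥)
    [Ax]  ⊢ p1, p1⊥
    [Ax]  ⊢ p1, p1⊥

Result: YES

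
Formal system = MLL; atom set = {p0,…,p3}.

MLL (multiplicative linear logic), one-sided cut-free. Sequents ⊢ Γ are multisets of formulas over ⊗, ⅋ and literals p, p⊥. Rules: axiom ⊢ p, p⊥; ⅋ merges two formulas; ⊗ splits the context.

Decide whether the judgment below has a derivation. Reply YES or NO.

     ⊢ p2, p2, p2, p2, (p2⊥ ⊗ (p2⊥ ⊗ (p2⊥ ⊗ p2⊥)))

Derivation (root first):
[⊗]  ⊢ p2, p2, p2, p2, (p2⊥ ⊗ (p2⊥ ⊗ (p2⊥ ⊗ p2⊥)))
  [Ax]  ⊢ p2, p2⊥
  [⊗]  ⊢ p2, p2, p2, (p2⊥ ⊗ (p2⊥ ⊗ p2⊥))
    [Ax]  ⊢ p2, p2⊥
    [⊗]  ⊢ p2, p2, (p2⊥ ⊗ p2⊥)
      [Ax]  ⊢ p2, p2⊥
      [Ax]  ⊢ p2, p2⊥

Result: YES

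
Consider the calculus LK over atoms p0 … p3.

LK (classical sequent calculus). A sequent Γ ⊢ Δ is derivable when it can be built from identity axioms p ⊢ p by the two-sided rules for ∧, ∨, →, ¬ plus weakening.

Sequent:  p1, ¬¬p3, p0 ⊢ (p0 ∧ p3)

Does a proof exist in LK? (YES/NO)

Derivation (root first):
[∧R] p1, ¬¬p3, p0 ⊢ (p0 ∧ p3)
  [Ax] p0 ⊢ p0
  [WL] ¬¬p3, p1 ⊢ p3
    [¬L] ¬¬p3 ⊢ p3
      [¬R]  ⊢ p3, ¬p3
        [Ax] p3 ⊢ p3

Result: YES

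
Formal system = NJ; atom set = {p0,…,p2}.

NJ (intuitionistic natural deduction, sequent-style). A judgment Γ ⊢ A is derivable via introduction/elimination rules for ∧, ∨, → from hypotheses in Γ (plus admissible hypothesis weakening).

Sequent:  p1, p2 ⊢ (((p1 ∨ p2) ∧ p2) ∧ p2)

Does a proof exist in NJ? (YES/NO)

Derivation (root first):
[∧I] p1, p2 ⊢ (((p1 ∨ p2) ∧ p2) ∧ p2)
  [∧I] p1, p2 ⊢ ((p1 ∨ p2) ∧ p2)
    [∨I₁] p1 ⊢ (p1 ∨ p2)
      [Ax] p1 ⊢ p1
    [Wk] p2, p2 ⊢ p2
      [Ax] p2 ⊢ p2
  [Ax] p2 ⊢ p2

Result: YES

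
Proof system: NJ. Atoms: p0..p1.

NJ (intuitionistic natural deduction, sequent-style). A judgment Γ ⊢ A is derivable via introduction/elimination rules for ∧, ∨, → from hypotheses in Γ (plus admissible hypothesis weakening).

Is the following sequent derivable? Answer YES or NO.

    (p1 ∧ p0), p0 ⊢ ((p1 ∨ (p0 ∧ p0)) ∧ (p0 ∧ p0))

Proof tree:
[∧I] (p1 ∧ p0), p0 ⊢ ((p1 ∨ (p0 ∧ p0)) ∧ (p0 ∧ p0))
  [∨I₂] (p1 ∧ p0), p0 ⊢ (p1 ∨ (p0 ∧ p0))
    [∧I] (p1 ∧ p0), p0 ⊢ (p0 ∧ p0)
      [Ax] p0 ⊢ p0
      [Wk] p0, (p1 ∧ p0) ⊢ p0
        [Ax] p0 ⊢ p0
  [∧I] (p1 ∧ p0), p0 ⊢ (p0 ∧ p0)
    [Ax] p0 ⊢ p0
    [Wk] p0, (p1 ∧ p0) ⊢ p0
      [Ax] p0 ⊢ p0

Result: YES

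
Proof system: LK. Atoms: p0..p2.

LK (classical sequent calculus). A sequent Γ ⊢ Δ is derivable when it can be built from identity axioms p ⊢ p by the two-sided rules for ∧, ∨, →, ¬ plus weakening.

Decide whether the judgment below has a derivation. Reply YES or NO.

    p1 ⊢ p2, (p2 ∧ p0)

Enumerate valuations to refute Γ ⊢ Δ:
  v=000: Γ:[p1=F] Δ:[p2=F, (p2 ∧ p0)=F] refutes=False
  v=001: Γ:[p1=F] Δ:[p2=T, (p2 ∧ p0)=F] refutes=False
  v=010: Γ:[p1=T] Δ:[p2=F, (p2 ∧ p0)=F] refutes=True  ← countermodel

Result: NO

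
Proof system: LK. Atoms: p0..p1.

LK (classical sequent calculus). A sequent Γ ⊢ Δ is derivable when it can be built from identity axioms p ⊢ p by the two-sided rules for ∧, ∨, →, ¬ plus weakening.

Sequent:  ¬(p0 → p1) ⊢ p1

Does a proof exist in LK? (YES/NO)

Truth-table refutation:
  v=00: Γ:[¬(p0 → p1)=F] Δ:[p1=F] refutes=False
  v=01: Γ:[¬(p0 → p1)=F] Δ:[p1=T] refutes=False
  v=10: Γ:[¬(p0 → p1)=T] Δ:[p1=F] refutes=True  ← countermodel

Result: NO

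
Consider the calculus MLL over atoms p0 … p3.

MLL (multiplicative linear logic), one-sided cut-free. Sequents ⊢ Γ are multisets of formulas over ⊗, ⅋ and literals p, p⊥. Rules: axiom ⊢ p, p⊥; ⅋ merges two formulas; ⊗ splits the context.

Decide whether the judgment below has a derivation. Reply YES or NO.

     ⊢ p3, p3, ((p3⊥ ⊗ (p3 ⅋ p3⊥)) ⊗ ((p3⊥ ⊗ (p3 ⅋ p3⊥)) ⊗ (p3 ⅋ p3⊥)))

Proof tree:
[⊗]  ⊢ p3, p3, ((p3⊥ ⊗ (p3 ⅋ p3⊥)) ⊗ ((p3⊥ ⊗ (p3 ⅋ p3⊥)) ⊗ (p3 ⅋ p3⊥)))
  [⊗]  ⊢ p3, (p3⊥ ⊗ (p3 ⅋ p3⊥))
    [Ax]  ⊢ p3, p3⊥
    [⅋]  ⊢ (p3 ⅋ p3⊥)
      [Ax]  ⊢ p3, p3⊥
  [⊗]  ⊢ p3, ((p3⊥ ⊗ (p3 ⅋ p3⊥)) ⊗ (p3 ⅋ p3⊥))
    [⊗]  ⊢ p3, (p3⊥ ⊗ (p3 ⅋ p3⊥))
      [Ax]  ⊢ p3, p3⊥
      [⅋]  ⊢ (p3 ⅋ p3⊥)
        [Ax]  ⊢ p3, p3⊥
    [⅋]  ⊢ (p3 ⅋ p3⊥)
      [Ax]  ⊢ p3, p3⊥

Result: YES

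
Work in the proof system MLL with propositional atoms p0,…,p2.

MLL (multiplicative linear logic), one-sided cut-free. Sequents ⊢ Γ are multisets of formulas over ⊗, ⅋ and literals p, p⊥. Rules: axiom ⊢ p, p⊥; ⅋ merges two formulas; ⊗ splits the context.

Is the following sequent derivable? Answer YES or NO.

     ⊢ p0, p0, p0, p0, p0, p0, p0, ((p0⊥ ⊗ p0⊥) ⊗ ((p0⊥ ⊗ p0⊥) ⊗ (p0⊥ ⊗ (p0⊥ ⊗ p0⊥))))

Proof tree:
[⊗]  ⊢ p0, p0, p0, p0, p0, p0, p0, ((p0⊥ ⊗ p0⊥) ⊗ ((p0⊥ ⊗ p0⊥) ⊗ (p0⊥ ⊗ (p0⊥ ⊗ p0⊥))))
  [⊗]  ⊢ p0, p0, (p0⊥ ⊗ p0⊥)
    [Ax]  ⊢ p0, p0⊥
    [Ax]  ⊢ p0, p0⊥
  [⊗]  ⊢ p0, p0, p0, p0, p0, ((p0⊥ ⊗ p0⊥) ⊗ (p0⊥ ⊗ (p0⊥ ⊗ p0⊥)))
    [⊗]  ⊢ p0, p0, (p0⊥ ⊗ p0⊥)
      [Ax]  ⊢ p0, p0⊥
      [Ax]  ⊢ p0, p0⊥
    [⊗]  ⊢ p0, p0, p0, (p0⊥ ⊗ (p0⊥ ⊗ p0⊥))
      [Ax]  ⊢ p0, p0⊥
      [⊗]  ⊢ p0, p0, (p0⊥ ⊗ p0⊥)
        [Ax]  ⊢ p0, p0⊥
        [Ax]  ⊢ p0, p0⊥

Result: YES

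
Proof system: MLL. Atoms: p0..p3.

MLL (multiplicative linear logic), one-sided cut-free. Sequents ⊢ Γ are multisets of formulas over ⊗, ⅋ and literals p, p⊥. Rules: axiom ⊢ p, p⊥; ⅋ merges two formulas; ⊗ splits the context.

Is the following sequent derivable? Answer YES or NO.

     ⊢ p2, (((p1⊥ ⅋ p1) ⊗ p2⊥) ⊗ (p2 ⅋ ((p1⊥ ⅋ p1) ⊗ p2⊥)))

Proof tree:
[⊗]  ⊢ p2, (((p1⊥ ⅋ p1) ⊗ p2⊥) ⊗ (p2 ⅋ ((p1⊥ ⅋ p1) ⊗ p2⊥)))
  [⊗]  ⊢ p2, ((p1⊥ ⅋ p1) ⊗ p2⊥)
    [⅋]  ⊢ (p1⊥ ⅋ p1)
      [Ax]  ⊢ p1, p1⊥
    [Ax]  ⊢ p2, p2⊥
  [⅋]  ⊢ (p2 ⅋ ((p1⊥ ⅋ p1) ⊗ p2⊥))
    [⊗]  ⊢ p2, ((p1⊥ ⅋ p1) ⊗ p2⊥)
      [⅋]  ⊢ (p1⊥ ⅋ p1)
        [Ax]  ⊢ p1, p1⊥
      [Ax]  ⊢ p2, p2⊥

Result: YES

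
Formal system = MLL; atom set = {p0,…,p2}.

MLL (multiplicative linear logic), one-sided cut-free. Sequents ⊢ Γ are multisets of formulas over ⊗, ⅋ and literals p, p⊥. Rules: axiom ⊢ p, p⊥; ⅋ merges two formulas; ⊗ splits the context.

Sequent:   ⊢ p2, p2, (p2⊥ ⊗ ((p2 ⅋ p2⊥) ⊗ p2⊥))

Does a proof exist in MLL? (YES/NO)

Derivation trace:
[⊗]  ⊢ p2, p2, (p2⊥ ⊗ ((p2 ⅋ p2⊥) ⊗ p2⊥))
  [Ax]  ⊢ p2, p2⊥
  [⊗]  ⊢ p2, ((p2 ⅋ p2⊥) ⊗ p2⊥)
    [⅋]  ⊢ (p2 ⅋ p2⊥)
      [Ax]  ⊢ p2, p2⊥
    [Ax]  ⊢ p2, p2⊥

Result: YES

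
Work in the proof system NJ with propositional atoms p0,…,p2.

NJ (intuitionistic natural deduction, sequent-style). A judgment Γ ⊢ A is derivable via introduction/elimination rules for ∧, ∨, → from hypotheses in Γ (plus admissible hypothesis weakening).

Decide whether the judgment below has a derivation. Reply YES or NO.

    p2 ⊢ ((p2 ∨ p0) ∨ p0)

Derivation trace:
[∨I₁] p2 ⊢ ((p2 ∨ p0) ∨ p0)
  [∨I₁] p2 ⊢ (p2 ∨ p0)
    [Ax] p2 ⊢ p2

Result: YES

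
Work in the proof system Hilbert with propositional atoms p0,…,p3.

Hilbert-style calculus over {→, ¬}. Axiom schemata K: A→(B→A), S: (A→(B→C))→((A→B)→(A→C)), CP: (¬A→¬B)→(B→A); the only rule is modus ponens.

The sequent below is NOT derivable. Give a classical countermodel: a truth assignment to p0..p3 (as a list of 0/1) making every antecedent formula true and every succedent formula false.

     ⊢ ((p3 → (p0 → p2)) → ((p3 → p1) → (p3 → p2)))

Enumerate valuations to refute Γ ⊢ Δ:
  v=0000: Γ:[] Δ:[((p3 → (p0 → p2)) → ((p3 → p1) → (p3 → p2)))=T] refutes=False
  v=0001: Γ:[] Δ:[((p3 → (p0 → p2)) → ((p3 → p1) → (p3 → p2)))=T] refutes=False
  v=0010: Γ:[] Δ:[((p3 → (p0 → p2)) → ((p3 → p1) → (p3 → p2)))=T] refutes=False
  v=0011: Γ:[] Δ:[((p3 → (p0 → p2)) → ((p3 → p1) → (p3 → p2)))=T] refutes=False
  v=0100: Γ:[] Δ:[((p3 → (p0 → p2)) → ((p3 → p1) → (p3 → p2)))=T] refutes=False
  v=0101: Γ:[] Δ:[((p3 → (p0 → p2)) → ((p3 → p1) → (p3 → p2)))=F] refutes=True  ← countermodel

Result: [0, 1, 0, 1]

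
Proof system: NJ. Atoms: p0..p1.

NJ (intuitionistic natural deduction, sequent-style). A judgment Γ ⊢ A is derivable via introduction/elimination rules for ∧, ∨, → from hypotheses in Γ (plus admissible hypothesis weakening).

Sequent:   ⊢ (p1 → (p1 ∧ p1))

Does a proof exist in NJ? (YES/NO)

Derivation (root first):
[→I]  ⊢ (p1 → (p1 ∧ p1))
  [∧I] p1 ⊢ (p1 ∧ p1)
    [Ax] p1 ⊢ p1
    [Ax] p1 ⊢ p1

Result: YES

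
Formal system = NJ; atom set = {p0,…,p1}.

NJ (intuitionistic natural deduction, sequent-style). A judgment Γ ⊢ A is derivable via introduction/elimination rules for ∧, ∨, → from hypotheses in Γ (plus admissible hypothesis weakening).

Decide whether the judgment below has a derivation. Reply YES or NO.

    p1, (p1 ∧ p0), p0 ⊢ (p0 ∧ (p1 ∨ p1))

Proof tree:
[∧I] p1, (p1 ∧ p0), p0 ⊢ (p0 ∧ (p1 ∨ p1))
  [Ax] p0 ⊢ p0
  [∨I₂] p1, (p1 ∧ p0) ⊢ (p1 ∨ p1)
    [Wk] p1, (p1 ∧ p0) ⊢ p1
      [Ax] p1 ⊢ p1

Result: YES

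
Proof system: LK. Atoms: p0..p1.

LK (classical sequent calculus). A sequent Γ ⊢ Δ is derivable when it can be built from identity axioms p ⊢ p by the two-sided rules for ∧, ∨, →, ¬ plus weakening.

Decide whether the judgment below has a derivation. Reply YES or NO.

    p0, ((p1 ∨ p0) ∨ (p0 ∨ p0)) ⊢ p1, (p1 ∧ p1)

Search for a countermodel by truth-table:
  v=00: Γ:[p0=F, ((p1 ∨ p0) ∨ (p0 ∨ p0))=F] Δ:[p1=F, (p1 ∧ p1)=F] refutes=False
  v=01: Γ:[p0=F, ((p1 ∨ p0) ∨ (p0 ∨ p0))=T] Δ:[p1=T, (p1 ∧ p1)=T] refutes=False
  v=10: Γ:[p0=T, ((p1 ∨ p0) ∨ (p0 ∨ p0))=T] Δ:[p1=F, (p1 ∧ p1)=F] refutes=True  ← countermodel

Result: NO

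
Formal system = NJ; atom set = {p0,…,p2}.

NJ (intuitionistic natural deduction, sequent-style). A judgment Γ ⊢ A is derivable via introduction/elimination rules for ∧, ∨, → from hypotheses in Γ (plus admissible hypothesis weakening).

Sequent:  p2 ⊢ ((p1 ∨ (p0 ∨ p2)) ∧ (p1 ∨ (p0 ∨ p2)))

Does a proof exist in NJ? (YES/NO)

Proof tree:
[∧I] p2 ⊢ ((p1 ∨ (p0 ∨ p2)) ∧ (p1 ∨ (p0 ∨ p2)))
  [∨I₂] p2 ⊢ (p1 ∨ (p0 ∨ p2))
    [∨I₂] p2 ⊢ (p0 ∨ p2)
      [Ax] p2 ⊢ p2
  [∨I₂] p2 ⊢ (p1 ∨ (p0 ∨ p2))
    [∨I₂] p2 ⊢ (p0 ∨ p2)
      [Ax] p2 ⊢ p2

Result: YES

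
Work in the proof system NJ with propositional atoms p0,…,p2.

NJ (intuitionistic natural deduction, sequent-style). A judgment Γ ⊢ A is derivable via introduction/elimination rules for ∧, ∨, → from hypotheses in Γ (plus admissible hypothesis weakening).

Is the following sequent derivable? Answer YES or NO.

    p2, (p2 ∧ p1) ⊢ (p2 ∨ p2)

Derivation (root first):
[Wk] p2, (p2 ∧ p1) ⊢ (p2 ∨ p2)
  [∨I₂] p2 ⊢ (p2 ∨ p2)
    [Ax] p2 ⊢ p2

Result: YES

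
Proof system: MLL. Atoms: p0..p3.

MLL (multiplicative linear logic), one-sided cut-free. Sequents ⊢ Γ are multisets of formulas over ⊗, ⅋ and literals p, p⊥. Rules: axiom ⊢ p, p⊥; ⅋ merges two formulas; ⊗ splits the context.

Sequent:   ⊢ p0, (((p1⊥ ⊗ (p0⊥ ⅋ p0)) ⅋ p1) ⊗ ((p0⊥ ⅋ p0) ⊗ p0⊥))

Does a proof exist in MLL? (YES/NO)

Derivation (root first):
[⊗]  ⊢ p0, (((p1⊥ ⊗ (p0⊥ ⅋ p0)) ⅋ p1) ⊗ ((p0⊥ ⅋ p0) ⊗ p0⊥))
  [⅋]  ⊢ ((p1⊥ ⊗ (p0⊥ ⅋ p0)) ⅋ p1)
    [⊗]  ⊢ p1, (p1⊥ ⊗ (p0⊥ ⅋ p0))
      [Ax]  ⊢ p1, p1⊥
      [⅋]  ⊢ (p0⊥ ⅋ p0)
        [Ax]  ⊢ p0, p0⊥
  [⊗]  ⊢ p0, ((p0⊥ ⅋ p0) ⊗ p0⊥)
    [⅋]  ⊢ (p0⊥ ⅋ p0)
      [Ax]  ⊢ p0, p0⊥
    [Ax]  ⊢ p0, p0⊥

Result: YES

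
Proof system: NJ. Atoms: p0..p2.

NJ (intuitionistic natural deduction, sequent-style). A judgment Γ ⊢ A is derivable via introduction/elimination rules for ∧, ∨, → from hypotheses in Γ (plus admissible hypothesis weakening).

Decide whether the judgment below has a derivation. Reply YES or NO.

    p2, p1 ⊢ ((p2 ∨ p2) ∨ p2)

Derivation trace:
[∨I₁] p2, p1 ⊢ ((p2 ∨ p2) ∨ p2)
  [∨I₁] p2, p1 ⊢ (p2 ∨ p2)
    [Wk] p2, p1 ⊢ p2
      [Ax] p2 ⊢ p2

Result: YES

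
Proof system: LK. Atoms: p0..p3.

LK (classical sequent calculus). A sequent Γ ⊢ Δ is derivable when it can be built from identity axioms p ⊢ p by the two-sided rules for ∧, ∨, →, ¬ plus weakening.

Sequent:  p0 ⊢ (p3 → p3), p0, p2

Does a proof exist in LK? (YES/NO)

Derivation trace:
[WR] p0 ⊢ (p3 → p3), p0, p2
  [WL] p0 ⊢ (p3 → p3), p0
    [WR]  ⊢ (p3 → p3), p0
      [→R]  ⊢ (p3 → p3)
        [Ax] p3 ⊢ p3

Result: YES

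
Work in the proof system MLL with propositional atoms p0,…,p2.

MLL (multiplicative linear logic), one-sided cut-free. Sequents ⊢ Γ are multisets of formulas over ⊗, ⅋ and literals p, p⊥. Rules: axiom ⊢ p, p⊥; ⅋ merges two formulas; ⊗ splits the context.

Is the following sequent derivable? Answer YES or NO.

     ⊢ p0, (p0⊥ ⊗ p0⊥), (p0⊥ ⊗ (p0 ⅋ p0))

Derivation (root first):
[⊗]  ⊢ p0, (p0⊥ ⊗ p0⊥), (p0⊥ ⊗ (p0 ⅋ p0))
  [Ax]  ⊢ p0, p0⊥
  [⅋]  ⊢ (p0⊥ ⊗ p0⊥), (p0 ⅋ p0)
    [⊗]  ⊢ p0, p0, (p0⊥ ⊗ p0⊥)
      [Ax]  ⊢ p0, p0⊥
      [Ax]  ⊢ p0, p0⊥

Result: YES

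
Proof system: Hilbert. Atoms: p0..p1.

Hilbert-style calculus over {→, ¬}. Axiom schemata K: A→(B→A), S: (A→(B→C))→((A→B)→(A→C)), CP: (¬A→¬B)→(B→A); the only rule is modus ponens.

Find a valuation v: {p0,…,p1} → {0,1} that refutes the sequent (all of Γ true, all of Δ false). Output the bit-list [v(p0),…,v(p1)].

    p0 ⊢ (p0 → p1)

Truth-table refutation:
  v=00: Γ:[p0=F] Δ:[(p0 → p1)=T] refutes=False
  v=01: Γ:[p0=F] Δ:[(p0 → p1)=T] refutes=False
  v=10: Γ:[p0=T] Δ:[(p0 → p1)=F] refutes=True  ← countermodel

Result: [1, 0]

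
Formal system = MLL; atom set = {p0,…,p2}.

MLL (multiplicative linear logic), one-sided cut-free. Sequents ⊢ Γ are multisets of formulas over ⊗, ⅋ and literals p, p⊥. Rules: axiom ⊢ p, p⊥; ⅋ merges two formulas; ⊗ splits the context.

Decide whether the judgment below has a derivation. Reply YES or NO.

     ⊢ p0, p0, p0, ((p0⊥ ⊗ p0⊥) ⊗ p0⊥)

Derivation trace:
[⊗]  ⊢ p0, p0, p0, ((p0⊥ ⊗ p0⊥) ⊗ p0⊥)
  [⊗]  ⊢ p0, p0, (p0⊥ ⊗ p0⊥)
    [Ax]  ⊢ p0, p0⊥
    [Ax]  ⊢ p0, p0⊥
  [Ax]  ⊢ p0, p0⊥

Result: YES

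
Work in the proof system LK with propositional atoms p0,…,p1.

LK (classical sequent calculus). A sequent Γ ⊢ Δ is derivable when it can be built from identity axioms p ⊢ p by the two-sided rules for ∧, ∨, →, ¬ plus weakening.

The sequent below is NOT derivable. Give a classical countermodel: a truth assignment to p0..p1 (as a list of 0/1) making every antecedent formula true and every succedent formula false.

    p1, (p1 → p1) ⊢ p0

Search for a countermodel by truth-table:
  v=00: Γ:[p1=F, (p1 → p1)=T] Δ:[p0=F] refutes=False
  v=01: Γ:[p1=T, (p1 → p1)=T] Δ:[p0=F] refutes=True  ← countermodel

Result: [0, 1]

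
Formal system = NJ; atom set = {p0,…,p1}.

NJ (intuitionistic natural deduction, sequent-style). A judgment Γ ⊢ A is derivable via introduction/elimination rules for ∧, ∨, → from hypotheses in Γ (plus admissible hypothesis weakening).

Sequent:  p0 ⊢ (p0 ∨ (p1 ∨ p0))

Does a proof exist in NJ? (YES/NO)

Derivation (root first):
[∨I₂] p0 ⊢ (p0 ∨ (p1 ∨ p0))
  [∨I₂] p0 ⊢ (p1 ∨ p0)
    [Ax] p0 ⊢ p0

Result: YES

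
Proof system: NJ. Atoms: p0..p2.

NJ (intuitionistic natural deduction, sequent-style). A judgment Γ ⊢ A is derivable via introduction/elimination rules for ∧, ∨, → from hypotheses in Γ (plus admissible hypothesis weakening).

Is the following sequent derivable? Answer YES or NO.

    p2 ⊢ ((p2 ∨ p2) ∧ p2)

Derivation (root first):
[∧I] p2 ⊢ ((p2 ∨ p2) ∧ p2)
  [∨I₁] p2 ⊢ (p2 ∨ p2)
    [Ax] p2 ⊢ p2
  [Ax] p2 ⊢ p2

Result: YES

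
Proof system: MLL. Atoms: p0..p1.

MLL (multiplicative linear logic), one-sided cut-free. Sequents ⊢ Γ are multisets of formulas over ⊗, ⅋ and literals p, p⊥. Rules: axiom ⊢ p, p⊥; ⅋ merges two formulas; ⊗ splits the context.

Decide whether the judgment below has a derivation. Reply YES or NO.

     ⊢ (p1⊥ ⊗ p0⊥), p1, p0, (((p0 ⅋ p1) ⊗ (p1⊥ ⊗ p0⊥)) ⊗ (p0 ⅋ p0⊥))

Proof tree:
[⊗]  ⊢ (p1⊥ ⊗ p0⊥), p1, p0, (((p0 ⅋ p1) ⊗ (p1⊥ ⊗ p0⊥)) ⊗ (p0 ⅋ p0⊥))
  [⊗]  ⊢ (p1⊥ ⊗ p0⊥), p1, p0, ((p0 ⅋ p1) ⊗ (p1⊥ ⊗ p0⊥))
    [⅋]  ⊢ (p1⊥ ⊗ p0⊥), (p0 ⅋ p1)
      [⊗]  ⊢ p1, p0, (p1⊥ ⊗ p0⊥)
        [Ax]  ⊢ p1, p1⊥
        [Ax]  ⊢ p0, p0⊥
    [⊗]  ⊢ p1, p0, (p1⊥ ⊗ p0⊥)
      [Ax]  ⊢ p1, p1⊥
      [Ax]  ⊢ p0, p0⊥
  [⅋]  ⊢ (p0 ⅋ p0⊥)
    [Ax]  ⊢ p0, p0⊥

Result: YES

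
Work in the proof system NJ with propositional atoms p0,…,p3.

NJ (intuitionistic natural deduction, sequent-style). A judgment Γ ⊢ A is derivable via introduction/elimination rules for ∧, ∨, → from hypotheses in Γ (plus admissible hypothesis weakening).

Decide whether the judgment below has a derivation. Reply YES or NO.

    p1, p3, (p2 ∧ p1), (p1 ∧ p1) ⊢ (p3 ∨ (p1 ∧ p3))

Proof tree:
[Wk] p1, p3, (p2 ∧ p1), (p1 ∧ p1) ⊢ (p3 ∨ (p1 ∧ p3))
  [∨I₂] p1, p3, (p2 ∧ p1) ⊢ (p3 ∨ (p1 ∧ p3))
    [∧I] p1, p3, (p2 ∧ p1) ⊢ (p1 ∧ p3)
      [Ax] p1 ⊢ p1
      [Wk] p3, (p2 ∧ p1) ⊢ p3
        [Ax] p3 ⊢ p3

Result: YES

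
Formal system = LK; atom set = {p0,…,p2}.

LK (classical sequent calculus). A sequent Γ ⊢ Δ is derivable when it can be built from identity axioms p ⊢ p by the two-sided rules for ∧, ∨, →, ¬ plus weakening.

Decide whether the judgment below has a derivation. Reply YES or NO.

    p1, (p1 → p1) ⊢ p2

Truth-table refutation:
  v=000: Γ:[p1=F, (p1 → p1)=T] Δ:[p2=F] refutes=False
  v=001: Γ:[p1=F, (p1 → p1)=T] Δ:[p2=T] refutes=False
  v=010: Γ:[p1=T, (p1 → p1)=T] Δ:[p2=F] refutes=True  ← countermodel

Result: NO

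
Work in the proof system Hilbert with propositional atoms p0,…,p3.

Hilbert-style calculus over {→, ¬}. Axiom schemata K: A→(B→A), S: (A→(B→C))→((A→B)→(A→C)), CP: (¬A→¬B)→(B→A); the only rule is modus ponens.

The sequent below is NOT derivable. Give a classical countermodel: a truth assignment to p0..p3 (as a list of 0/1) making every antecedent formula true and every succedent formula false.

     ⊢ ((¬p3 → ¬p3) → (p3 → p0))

Truth-table refutation:
  v=0000: Γ:[] Δ:[((¬p3 → ¬p3) → (p3 → p0))=T] refutes=False
  v=0001: Γ:[] Δ:[((¬p3 → ¬p3) → (p3 → p0))=F] refutes=True  ← countermodel

Result: [0, 0, 0, 1]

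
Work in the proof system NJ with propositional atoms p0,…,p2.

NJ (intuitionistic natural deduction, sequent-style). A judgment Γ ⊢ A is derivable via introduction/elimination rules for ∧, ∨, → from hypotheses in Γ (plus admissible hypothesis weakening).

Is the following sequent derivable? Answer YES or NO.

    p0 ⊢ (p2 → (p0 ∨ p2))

Derivation trace:
[Wk] p0 ⊢ (p2 → (p0 ∨ p2))
  [→I]  ⊢ (p2 → (p0 ∨ p2))
    [∨I₂] p2 ⊢ (p0 ∨ p2)
      [Ax] p2 ⊢ p2

Result: YES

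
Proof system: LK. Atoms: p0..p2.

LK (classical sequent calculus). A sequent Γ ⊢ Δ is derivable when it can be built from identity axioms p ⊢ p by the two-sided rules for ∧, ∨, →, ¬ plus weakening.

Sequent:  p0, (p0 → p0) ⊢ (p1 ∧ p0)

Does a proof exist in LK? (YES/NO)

Search for a countermodel by truth-table:
  v=000: Γ:[p0=F, (p0 → p0)=T] Δ:[(p1 ∧ p0)=F] refutes=False
  v=001: Γ:[p0=F, (p0 → p0)=T] Δ:[(p1 ∧ p0)=F] refutes=False
  v=010: Γ:[p0=F, (p0 → p0)=T] Δ:[(p1 ∧ p0)=F] refutes=False
  v=011: Γ:[p0=F, (p0 → p0)=T] Δ:[(p1 ∧ p0)=F] refutes=False
  v=100: Γ:[p0=T, (p0 → p0)=T] Δ:[(p1 ∧ p0)=F] refutes=True  ← countermodel

Result: NO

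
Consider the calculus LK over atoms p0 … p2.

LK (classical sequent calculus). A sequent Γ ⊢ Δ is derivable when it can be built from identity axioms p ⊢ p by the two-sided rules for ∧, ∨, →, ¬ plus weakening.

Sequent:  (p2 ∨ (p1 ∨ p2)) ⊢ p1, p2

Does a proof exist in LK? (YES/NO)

Derivation (root first):
[∨L] (p2 ∨ (p1 ∨ p2)) ⊢ p1, p2
  [Ax] p2 ⊢ p2
  [∨L] (p1 ∨ p2) ⊢ p1, p2
    [Ax] p1 ⊢ p1
    [Ax] p2 ⊢ p2

Result: YES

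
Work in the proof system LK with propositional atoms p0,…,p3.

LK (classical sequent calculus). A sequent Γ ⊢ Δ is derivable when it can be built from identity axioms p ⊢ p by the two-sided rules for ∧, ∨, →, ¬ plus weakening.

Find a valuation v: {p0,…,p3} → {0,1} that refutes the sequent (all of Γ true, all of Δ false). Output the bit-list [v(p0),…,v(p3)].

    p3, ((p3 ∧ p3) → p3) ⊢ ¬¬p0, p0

Enumerate valuations to refute Γ ⊢ Δ:
  v=0000: Γ:[p3=F, ((p3 ∧ p3) → p3)=T] Δ:[¬¬p0=F, p0=F] refutes=False
  v=0001: Γ:[p3=T, ((p3 ∧ p3) → p3)=T] Δ:[¬¬p0=F, p0=F] refutes=True  ← countermodel

Result: [0, 0, 0, 1]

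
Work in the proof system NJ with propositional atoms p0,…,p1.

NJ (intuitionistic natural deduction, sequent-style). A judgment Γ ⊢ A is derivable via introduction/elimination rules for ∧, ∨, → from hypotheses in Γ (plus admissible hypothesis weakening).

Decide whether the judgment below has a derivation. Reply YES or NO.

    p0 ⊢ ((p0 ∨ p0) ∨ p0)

Derivation trace:
[∨I₁] p0 ⊢ ((p0 ∨ p0) ∨ p0)
  [∨I₁] p0 ⊢ (p0 ∨ p0)
    [Ax] p0 ⊢ p0

Result: YES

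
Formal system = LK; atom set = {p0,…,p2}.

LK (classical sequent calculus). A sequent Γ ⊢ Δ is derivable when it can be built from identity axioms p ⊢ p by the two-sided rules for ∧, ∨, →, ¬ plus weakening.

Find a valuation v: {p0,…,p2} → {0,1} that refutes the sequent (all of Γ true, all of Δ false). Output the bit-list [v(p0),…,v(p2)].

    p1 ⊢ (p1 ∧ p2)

Enumerate valuations to refute Γ ⊢ Δ:
  v=000: Γ:[p1=F] Δ:[(p1 ∧ p2)=F] refutes=False
  v=001: Γ:[p1=F] Δ:[(p1 ∧ p2)=F] refutes=False
  v=010: Γ:[p1=T] Δ:[(p1 ∧ p2)=F] refutes=True  ← countermodel

Result: [0, 1, 0]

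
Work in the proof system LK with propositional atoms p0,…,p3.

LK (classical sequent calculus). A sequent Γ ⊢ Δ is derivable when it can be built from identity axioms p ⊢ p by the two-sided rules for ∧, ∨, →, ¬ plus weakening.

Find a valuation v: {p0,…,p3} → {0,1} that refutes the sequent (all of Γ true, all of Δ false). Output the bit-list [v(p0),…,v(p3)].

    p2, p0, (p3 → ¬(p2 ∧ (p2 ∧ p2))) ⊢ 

Search for a countermodel by truth-table:
  v=0000: Γ:[p2=F, p0=F, (p3 → ¬(p2 ∧ (p2 ∧ p2)))=T] Δ:[] refutes=False
  v=0001: Γ:[p2=F, p0=F, (p3 → ¬(p2 ∧ (p2 ∧ p2)))=T] Δ:[] refutes=False
  v=0010: Γ:[p2=T, p0=F, (p3 → ¬(p2 ∧ (p2 ∧ p2)))=T] Δ:[] refutes=False
  v=0011: Γ:[p2=T, p0=F, (p3 → ¬(p2 ∧ (p2 ∧ p2)))=F] Δ:[] refutes=False
  v=0100: Γ:[p2=F, p0=F, (p3 → ¬(p2 ∧ (p2 ∧ p2)))=T] Δ:[] refutes=False
  v=0101: Γ:[p2=F, p0=F, (p3 → ¬(p2 ∧ (p2 ∧ p2)))=T] Δ:[] refutes=False
  v=0110: Γ:[p2=T, p0=F, (p3 → ¬(p2 ∧ (p2 ∧ p2)))=T] Δ:[] refutes=False
  v=0111: Γ:[p2=T, p0=F, (p3 → ¬(p2 ∧ (p2 ∧ p2)))=F] Δ:[] refutes=False
  v=1000: Γ:[p2=F, p0=T, (p3 → ¬(p2 ∧ (p2 ∧ p2)))=T] Δ:[] refutes=False
  v=1001: Γ:[p2=F, p0=T, (p3 → ¬(p2 ∧ (p2 ∧ p2)))=T] Δ:[] refutes=False
  v=1010: Γ:[p2=T, p0=T, (p3 → ¬(p2 ∧ (p2 ∧ p2)))=T] Δ:[] refutes=True  ← countermodel

Result: [1, 0, 1, 0]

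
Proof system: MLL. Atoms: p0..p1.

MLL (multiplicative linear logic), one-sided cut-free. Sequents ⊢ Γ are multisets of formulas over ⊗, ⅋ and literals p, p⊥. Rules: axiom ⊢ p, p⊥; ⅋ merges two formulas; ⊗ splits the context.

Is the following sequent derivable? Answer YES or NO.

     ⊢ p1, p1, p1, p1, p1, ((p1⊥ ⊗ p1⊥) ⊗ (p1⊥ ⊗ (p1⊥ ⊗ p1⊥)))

Derivation trace:
[⊗]  ⊢ p1, p1, p1, p1, p1, ((p1⊥ ⊗ p1⊥) ⊗ (p1⊥ ⊗ (p1⊥ ⊗ p1⊥)))
  [⊗]  ⊢ p1, p1, (p1⊥ ⊗ p1⊥)
    [Ax]  ⊢ p1, p1⊥
    [Ax]  ⊢ p1, p1⊥
  [⊗]  ⊢ p1, p1, p1, (p1⊥ ⊗ (p1⊥ ⊗ p1⊥))
    [Ax]  ⊢ p1, p1⊥
    [⊗]  ⊢ p1, p1, (p1⊥ ⊗ p1⊥)
      [Ax]  ⊢ p1, p1⊥
      [Ax]  ⊢ p1, p1⊥

Result: YES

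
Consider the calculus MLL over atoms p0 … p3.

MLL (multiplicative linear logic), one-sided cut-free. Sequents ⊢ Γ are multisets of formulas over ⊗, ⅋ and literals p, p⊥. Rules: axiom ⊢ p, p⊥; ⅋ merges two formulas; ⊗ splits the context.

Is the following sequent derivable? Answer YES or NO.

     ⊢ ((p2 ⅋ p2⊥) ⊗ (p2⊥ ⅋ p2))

Proof tree:
[⊗]  ⊢ ((p2 ⅋ p2⊥) ⊗ (p2⊥ ⅋ p2))
  [⅋]  ⊢ (p2 ⅋ p2⊥)
    [Ax]  ⊢ p2, p2⊥
  [⅋]  ⊢ (p2⊥ ⅋ p2)
    [Ax]  ⊢ p2, p2⊥

Result: YES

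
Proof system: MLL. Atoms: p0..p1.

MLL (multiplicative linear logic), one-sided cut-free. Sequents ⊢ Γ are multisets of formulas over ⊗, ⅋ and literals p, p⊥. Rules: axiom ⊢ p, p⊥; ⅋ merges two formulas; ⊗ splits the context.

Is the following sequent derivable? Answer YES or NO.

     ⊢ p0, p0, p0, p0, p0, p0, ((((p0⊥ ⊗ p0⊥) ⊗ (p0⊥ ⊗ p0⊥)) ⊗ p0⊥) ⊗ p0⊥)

Proof tree:
[⊗]  ⊢ p0, p0, p0, p0, p0, p0, ((((p0⊥ ⊗ p0⊥) ⊗ (p0⊥ ⊗ p0⊥)) ⊗ p0⊥) ⊗ p0⊥)
  [⊗]  ⊢ p0, p0, p0, p0, p0, (((p0⊥ ⊗ p0⊥) ⊗ (p0⊥ ⊗ p0⊥)) ⊗ p0⊥)
    [⊗]  ⊢ p0, p0, p0, p0, ((p0⊥ ⊗ p0⊥) ⊗ (p0⊥ ⊗ p0⊥))
      [⊗]  ⊢ p0, p0, (p0⊥ ⊗ p0⊥)
        [Ax]  ⊢ p0, p0⊥
        [Ax]  ⊢ p0, p0⊥
      [⊗]  ⊢ p0, p0, (p0⊥ ⊗ p0⊥)
        [Ax]  ⊢ p0, p0⊥
        [Ax]  ⊢ p0, p0⊥
    [Ax]  ⊢ p0, p0⊥
  [Ax]  ⊢ p0, p0⊥

Result: YES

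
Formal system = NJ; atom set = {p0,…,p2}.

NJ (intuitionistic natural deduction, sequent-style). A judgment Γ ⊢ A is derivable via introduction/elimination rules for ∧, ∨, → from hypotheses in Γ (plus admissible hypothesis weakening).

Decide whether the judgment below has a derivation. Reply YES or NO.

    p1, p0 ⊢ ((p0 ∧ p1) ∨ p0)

Derivation (root first):
[∨I₁] p1, p0 ⊢ ((p0 ∧ p1) ∨ p0)
  [∧I] p1, p0 ⊢ (p0 ∧ p1)
    [Ax] p0 ⊢ p0
    [Ax] p1 ⊢ p1

Result: YES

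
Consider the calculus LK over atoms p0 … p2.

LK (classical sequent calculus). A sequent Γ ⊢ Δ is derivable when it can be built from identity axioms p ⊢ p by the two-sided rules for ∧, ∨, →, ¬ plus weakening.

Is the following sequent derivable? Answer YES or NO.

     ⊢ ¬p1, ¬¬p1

Derivation (root first):
[¬R]  ⊢ ¬p1, ¬¬p1
  [¬L] ¬p1 ⊢ ¬p1
    [¬R]  ⊢ p1, ¬p1
      [Ax] p1 ⊢ p1

Result: YES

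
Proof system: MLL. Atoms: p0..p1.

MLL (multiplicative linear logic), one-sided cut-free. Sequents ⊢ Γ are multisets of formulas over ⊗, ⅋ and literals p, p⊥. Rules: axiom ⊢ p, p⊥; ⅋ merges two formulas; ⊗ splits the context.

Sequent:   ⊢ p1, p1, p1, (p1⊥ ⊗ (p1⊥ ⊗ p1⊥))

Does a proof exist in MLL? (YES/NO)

Proof tree:
[⊗]  ⊢ p1, p1, p1, (p1⊥ ⊗ (p1⊥ ⊗ p1⊥))
  [Ax]  ⊢ p1, p1⊥
  [⊗]  ⊢ p1, p1, (p1⊥ ⊗ p1⊥)
    [Ax]  ⊢ p1, p1⊥
    [Ax]  ⊢ p1, p1⊥

Result: YES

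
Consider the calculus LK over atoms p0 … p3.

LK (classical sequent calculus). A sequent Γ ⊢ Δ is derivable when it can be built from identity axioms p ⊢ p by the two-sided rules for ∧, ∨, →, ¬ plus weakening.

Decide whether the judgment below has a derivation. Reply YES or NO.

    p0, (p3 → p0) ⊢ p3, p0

Proof tree:
[→L] p0, (p3 → p0) ⊢ p3, p0
  [WR] p0 ⊢ p0, p3
    [Ax] p0 ⊢ p0
  [WR] p0 ⊢ p0, p3
    [Ax] p0 ⊢ p0

Result: YES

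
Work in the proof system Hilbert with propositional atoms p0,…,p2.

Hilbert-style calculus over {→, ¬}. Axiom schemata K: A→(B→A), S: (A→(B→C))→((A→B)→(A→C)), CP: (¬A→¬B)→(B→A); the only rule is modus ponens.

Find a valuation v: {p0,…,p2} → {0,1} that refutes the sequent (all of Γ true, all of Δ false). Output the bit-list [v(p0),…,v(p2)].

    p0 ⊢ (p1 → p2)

Enumerate valuations to refute Γ ⊢ Δ:
  v=000: Γ:[p0=F] Δ:[(p1 → p2)=T] refutes=False
  v=001: Γ:[p0=F] Δ:[(p1 → p2)=T] refutes=False
  v=010: Γ:[p0=F] Δ:[(p1 → p2)=F] refutes=False
  v=011: Γ:[p0=F] Δ:[(p1 → p2)=T] refutes=False
  v=100: Γ:[p0=T] Δ:[(p1 → p2)=T] refutes=False
  v=101: Γ:[p0=T] Δ:[(p1 → p2)=T] refutes=False
  v=110: Γ:[p0=T] Δ:[(p1 → p2)=F] refutes=True  ← countermodel

Result: [1, 1, 0]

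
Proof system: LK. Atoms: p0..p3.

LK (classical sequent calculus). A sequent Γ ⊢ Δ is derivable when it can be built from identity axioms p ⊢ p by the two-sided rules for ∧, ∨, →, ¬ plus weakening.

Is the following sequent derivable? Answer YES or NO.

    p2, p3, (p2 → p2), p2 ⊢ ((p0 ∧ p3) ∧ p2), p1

Search for a countermodel by truth-table:
  v=0000: Γ:[p2=F, p3=F, (p2 → p2)=T, p2=F] Δ:[((p0 ∧ p3) ∧ p2)=F, p1=F] refutes=False
  v=0001: Γ:[p2=F, p3=T, (p2 → p2)=T, p2=F] Δ:[((p0 ∧ p3) ∧ p2)=F, p1=F] refutes=False
  v=0010: Γ:[p2=T, p3=F, (p2 → p2)=T, p2=T] Δ:[((p0 ∧ p3) ∧ p2)=F, p1=F] refutes=False
  v=0011: Γ:[p2=T, p3=T, (p2 → p2)=T, p2=T] Δ:[((p0 ∧ p3) ∧ p2)=F, p1=F] refutes=True  ← countermodel

Result: NO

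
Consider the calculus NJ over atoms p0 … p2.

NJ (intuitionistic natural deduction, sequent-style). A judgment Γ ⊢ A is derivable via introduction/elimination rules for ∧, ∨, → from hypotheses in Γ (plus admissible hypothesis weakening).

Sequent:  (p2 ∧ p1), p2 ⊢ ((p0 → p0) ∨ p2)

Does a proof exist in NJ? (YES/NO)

Proof tree:
[Wk] (p2 ∧ p1), p2 ⊢ ((p0 → p0) ∨ p2)
  [Wk] (p2 ∧ p1) ⊢ ((p0 → p0) ∨ p2)
    [∨I₁]  ⊢ ((p0 → p0) ∨ p2)
      [→I]  ⊢ (p0 → p0)
        [Ax] p0 ⊢ p0

Result: YES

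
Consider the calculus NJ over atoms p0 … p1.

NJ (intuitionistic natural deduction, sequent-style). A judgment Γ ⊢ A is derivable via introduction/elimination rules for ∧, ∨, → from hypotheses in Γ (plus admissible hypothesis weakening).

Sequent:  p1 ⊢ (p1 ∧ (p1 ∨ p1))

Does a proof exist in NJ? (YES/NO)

Proof tree:
[∧I] p1 ⊢ (p1 ∧ (p1 ∨ p1))
  [Wk] p1, p1 ⊢ p1
    [Ax] p1 ⊢ p1
  [∨I₁] p1, p1 ⊢ (p1 ∨ p1)
    [Wk] p1, p1 ⊢ p1
      [Ax] p1 ⊢ p1

Result: YES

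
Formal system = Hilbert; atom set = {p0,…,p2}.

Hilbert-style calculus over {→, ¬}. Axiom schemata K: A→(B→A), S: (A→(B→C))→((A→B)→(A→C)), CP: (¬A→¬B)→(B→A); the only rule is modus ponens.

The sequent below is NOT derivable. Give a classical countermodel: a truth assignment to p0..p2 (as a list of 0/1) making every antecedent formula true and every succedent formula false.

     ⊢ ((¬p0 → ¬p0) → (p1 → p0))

Truth-table refutation:
  v=000: Γ:[] Δ:[((¬p0 → ¬p0) → (p1 → p0))=T] refutes=False
  v=001: Γ:[] Δ:[((¬p0 → ¬p0) → (p1 → p0))=T] refutes=False
  v=010: Γ:[] Δ:[((¬p0 → ¬p0) → (p1 → p0))=F] refutes=True  ← countermodel

Result: [0, 1, 0]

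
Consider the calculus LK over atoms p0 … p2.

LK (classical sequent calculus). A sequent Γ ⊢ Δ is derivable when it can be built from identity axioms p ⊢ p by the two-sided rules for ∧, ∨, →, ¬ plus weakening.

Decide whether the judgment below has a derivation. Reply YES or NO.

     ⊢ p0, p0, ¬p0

Derivation trace:
[¬R]  ⊢ p0, p0, ¬p0
  [WR] p0 ⊢ p0, p0
    [Ax] p0 ⊢ p0

Result: YES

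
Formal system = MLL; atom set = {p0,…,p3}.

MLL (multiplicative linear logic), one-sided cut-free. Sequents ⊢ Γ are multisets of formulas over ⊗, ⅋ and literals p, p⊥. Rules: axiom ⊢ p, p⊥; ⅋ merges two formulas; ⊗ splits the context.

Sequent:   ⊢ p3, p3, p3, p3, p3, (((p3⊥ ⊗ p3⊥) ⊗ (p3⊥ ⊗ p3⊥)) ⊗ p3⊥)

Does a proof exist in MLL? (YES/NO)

Derivation (root first):
[⊗]  ⊢ p3, p3, p3, p3, p3, (((p3⊥ ⊗ p3⊥) ⊗ (p3⊥ ⊗ p3⊥)) ⊗ p3⊥)
  [⊗]  ⊢ p3, p3, p3, p3, ((p3⊥ ⊗ p3⊥) ⊗ (p3⊥ ⊗ p3⊥))
    [⊗]  ⊢ p3, p3, (p3⊥ ⊗ p3⊥)
      [Ax]  ⊢ p3, p3⊥
      [Ax]  ⊢ p3, p3⊥
    [⊗]  ⊢ p3, p3, (p3⊥ ⊗ p3⊥)
      [Ax]  ⊢ p3, p3⊥
      [Ax]  ⊢ p3, p3⊥
  [Ax]  ⊢ p3, p3⊥

Result: YES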